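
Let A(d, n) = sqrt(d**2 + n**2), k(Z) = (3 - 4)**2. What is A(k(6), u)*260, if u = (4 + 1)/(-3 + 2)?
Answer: 260*sqrt(26) ≈ 1325.7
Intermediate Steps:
u = -5 (u = 5/(-1) = 5*(-1) = -5)
k(Z) = 1 (k(Z) = (-1)**2 = 1)
A(k(6), u)*260 = sqrt(1**2 + (-5)**2)*260 = sqrt(1 + 25)*260 = sqrt(26)*260 = 260*sqrt(26)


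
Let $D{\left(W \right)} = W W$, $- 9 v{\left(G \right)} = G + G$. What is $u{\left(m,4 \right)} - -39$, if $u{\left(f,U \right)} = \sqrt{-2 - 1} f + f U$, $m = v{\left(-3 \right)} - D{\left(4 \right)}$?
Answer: $- \frac{67}{3} - \frac{46 i \sqrt{3}}{3} \approx -22.333 - 26.558 i$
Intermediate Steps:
$v{\left(G \right)} = - \frac{2 G}{9}$ ($v{\left(G \right)} = - \frac{G + G}{9} = - \frac{2 G}{9}$)
$D{\left(W \right)} = W^{2}$
$m = - \frac{46}{3}$ ($m = \left(- \frac{2}{9}\right) \left(-3\right) - 4^{2} = \frac{2}{3} - 16 = - \frac{46}{3} \approx -15.333$)
$u{\left(f,U \right)} = U f + i f \sqrt{3}$ ($u{\left(f,U \right)} = \sqrt{-3} f + U f = i \sqrt{3} f + U f = i f \sqrt{3} + U f = U f + i f \sqrt{3}$)
$u{\left(m,4 \right)} - -39 = - \frac{46 \left(4 + i \sqrt{3}\right)}{3} - -39 = \left(- \frac{184}{3} - \frac{46 i \sqrt{3}}{3}\right) + 39 = - \frac{67}{3} - \frac{46 i \sqrt{3}}{3}$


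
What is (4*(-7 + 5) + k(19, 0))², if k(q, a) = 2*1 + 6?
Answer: 0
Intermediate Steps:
k(q, a) = 8 (k(q, a) = 2 + 6 = 8)
(4*(-7 + 5) + k(19, 0))² = (4*(-7 + 5) + 8)² = (4*(-2) + 8)² = (-8 + 8)² = 0² = 0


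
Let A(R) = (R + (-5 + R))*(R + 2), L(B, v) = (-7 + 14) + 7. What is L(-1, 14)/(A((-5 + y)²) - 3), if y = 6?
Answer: -7/6 ≈ -1.1667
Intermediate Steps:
L(B, v) = 14 (L(B, v) = 7 + 7 = 14)
A(R) = (-5 + 2*R)*(2 + R)
L(-1, 14)/(A((-5 + y)²) - 3) = 14/((-10 - (-5 + 6)² + 2*((-5 + 6)²)²) - 3) = 14/((-10 - 1*1² + 2*(1²)²) - 3) = 14/((-10 - 1*1 + 2*1²) - 3) = 14/((-10 - 1 + 2*1) - 3) = 14/((-10 - 1 + 2) - 3) = 14/(-9 - 3) = 14/(-12) = -1/12*14 = -7/6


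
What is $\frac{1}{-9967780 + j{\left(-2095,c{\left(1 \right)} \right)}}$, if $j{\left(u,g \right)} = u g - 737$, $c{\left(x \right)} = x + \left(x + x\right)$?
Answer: $- \frac{1}{9974802} \approx -1.0025 \cdot 10^{-7}$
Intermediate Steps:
$c{\left(x \right)} = 3 x$ ($c{\left(x \right)} = x + 2 x = 3 x$)
$j{\left(u,g \right)} = -737 + g u$ ($j{\left(u,g \right)} = g u - 737 = -737 + g u$)
$\frac{1}{-9967780 + j{\left(-2095,c{\left(1 \right)} \right)}} = \frac{1}{-9967780 + \left(-737 + 3 \cdot 1 \left(-2095\right)\right)} = \frac{1}{-9967780 + \left(-737 + 3 \left(-2095\right)\right)} = \frac{1}{-9967780 - 7022} = \frac{1}{-9974802} = - \frac{1}{9974802}$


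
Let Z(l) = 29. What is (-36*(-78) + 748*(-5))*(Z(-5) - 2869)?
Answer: 2646880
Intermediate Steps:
(-36*(-78) + 748*(-5))*(Z(-5) - 2869) = (-36*(-78) + 748*(-5))*(29 - 2869) = (2808 - 3740)*(-2840) = -932*(-2840) = 2646880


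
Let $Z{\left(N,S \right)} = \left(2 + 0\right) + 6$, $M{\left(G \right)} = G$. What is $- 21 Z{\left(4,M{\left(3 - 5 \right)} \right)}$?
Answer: $-168$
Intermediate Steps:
$Z{\left(N,S \right)} = 8$ ($Z{\left(N,S \right)} = 2 + 6 = 8$)
$- 21 Z{\left(4,M{\left(3 - 5 \right)} \right)} = \left(-21\right) 8 = -168$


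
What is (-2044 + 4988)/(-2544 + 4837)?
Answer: 2944/2293 ≈ 1.2839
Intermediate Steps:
(-2044 + 4988)/(-2544 + 4837) = 2944/2293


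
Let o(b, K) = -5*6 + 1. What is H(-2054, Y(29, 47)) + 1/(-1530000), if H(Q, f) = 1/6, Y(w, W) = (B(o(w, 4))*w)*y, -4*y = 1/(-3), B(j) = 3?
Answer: 254999/1530000 ≈ 0.16667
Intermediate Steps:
o(b, K) = -29 (o(b, K) = -30 + 1 = -29)
y = 1/12 (y = -¼/(-3) = -¼*(-⅓) = 1/12 ≈ 0.083333)
Y(w, W) = w/4 (Y(w, W) = (3*w)*(1/12) = w/4)
H(Q, f) = ⅙
H(-2054, Y(29, 47)) + 1/(-1530000) = ⅙ + 1/(-1530000) = ⅙ - 1/1530000 = 254999/1530000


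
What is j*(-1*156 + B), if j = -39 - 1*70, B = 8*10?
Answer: 8284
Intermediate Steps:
B = 80
j = -109 (j = -39 - 70 = -109)
j*(-1*156 + B) = -109*(-1*156 + 80) = -109*(-156 + 80) = -109*(-76) = 8284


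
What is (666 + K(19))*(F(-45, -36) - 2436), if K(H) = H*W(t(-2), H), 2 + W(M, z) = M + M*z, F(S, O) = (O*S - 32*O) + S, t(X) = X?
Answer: -38412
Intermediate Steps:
F(S, O) = S - 32*O + O*S (F(S, O) = (-32*O + O*S) + S = S - 32*O + O*S)
W(M, z) = -2 + M + M*z (W(M, z) = -2 + (M + M*z) = -2 + M + M*z)
K(H) = H*(-4 - 2*H) (K(H) = H*(-2 - 2 - 2*H) = H*(-4 - 2*H))
(666 + K(19))*(F(-45, -36) - 2436) = (666 - 2*19*(2 + 19))*((-45 - 32*(-36) - 36*(-45)) - 2436) = (666 - 2*19*21)*((-45 + 1152 + 1620) - 2436) = (666 - 798)*(2727 - 2436) = -132*291 = -38412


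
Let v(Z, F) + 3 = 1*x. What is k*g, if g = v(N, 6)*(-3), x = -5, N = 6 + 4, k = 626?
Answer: 15024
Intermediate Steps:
N = 10
v(Z, F) = -8 (v(Z, F) = -3 + 1*(-5) = -3 - 5 = -8)
g = 24 (g = -8*(-3) = 24)
k*g = 626*24 = 15024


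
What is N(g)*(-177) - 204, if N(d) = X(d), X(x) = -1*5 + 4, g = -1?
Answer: -27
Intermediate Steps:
X(x) = -1 (X(x) = -5 + 4 = -1)
N(d) = -1
N(g)*(-177) - 204 = -1*(-177) - 204 = 177 - 204 = -27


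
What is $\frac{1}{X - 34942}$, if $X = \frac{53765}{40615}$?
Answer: $- \frac{8123}{283823113} \approx -2.862 \cdot 10^{-5}$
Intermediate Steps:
$X = \frac{10753}{8123}$ ($X = 53765 \cdot \frac{1}{40615} = \frac{10753}{8123} \approx 1.3238$)
$\frac{1}{X - 34942} = \frac{1}{\frac{10753}{8123} - 34942} = \frac{1}{- \frac{283823113}{8123}} = - \frac{8123}{283823113}$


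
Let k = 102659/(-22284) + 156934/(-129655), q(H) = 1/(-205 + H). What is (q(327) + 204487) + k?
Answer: 36038409867550189/176243153220 ≈ 2.0448e+5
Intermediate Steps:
k = -16807369901/2889232020 (k = 102659*(-1/22284) + 156934*(-1/129655) = -102659/22284 - 156934/129655 = -16807369901/2889232020 ≈ -5.8172)
(q(327) + 204487) + k = (1/(-205 + 327) + 204487) - 16807369901/2889232020 = (1/122 + 204487) - 16807369901/2889232020 = 24947415/122 - 16807369901/2889232020 = 36038409867550189/176243153220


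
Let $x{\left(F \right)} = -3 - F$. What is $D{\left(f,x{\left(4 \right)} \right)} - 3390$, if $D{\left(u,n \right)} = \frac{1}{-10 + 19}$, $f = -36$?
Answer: $- \frac{30509}{9} \approx -3389.9$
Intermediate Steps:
$D{\left(u,n \right)} = \frac{1}{9}$
$D{\left(f,x{\left(4 \right)} \right)} - 3390 = \frac{1}{9} - 3390 = - \frac{30509}{9}$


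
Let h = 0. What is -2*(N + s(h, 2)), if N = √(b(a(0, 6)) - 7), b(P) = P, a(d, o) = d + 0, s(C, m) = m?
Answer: -4 - 2*I*√7 ≈ -4.0 - 5.2915*I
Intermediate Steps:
a(d, o) = d
N = I*√7 (N = √(0 - 7) = √(-7) = I*√7 ≈ 2.6458*I)
-2*(N + s(h, 2)) = -2*(I*√7 + 2) = -2*(2 + I*√7) = -4 - 2*I*√7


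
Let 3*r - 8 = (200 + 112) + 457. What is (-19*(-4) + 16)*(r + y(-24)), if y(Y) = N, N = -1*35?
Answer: 20608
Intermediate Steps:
N = -35
y(Y) = -35
r = 259 (r = 8/3 + ((200 + 112) + 457)/3 = 8/3 + (312 + 457)/3 = 8/3 + (⅓)*769 = 8/3 + 769/3 = 259)
(-19*(-4) + 16)*(r + y(-24)) = (-19*(-4) + 16)*(259 - 35) = (76 + 16)*224 = 92*224 = 20608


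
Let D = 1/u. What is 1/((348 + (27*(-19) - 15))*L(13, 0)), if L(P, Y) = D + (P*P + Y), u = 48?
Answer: -4/121695 ≈ -3.2869e-5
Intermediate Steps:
D = 1/48 ≈ 0.020833
L(P, Y) = 1/48 + Y + P² (L(P, Y) = 1/48 + (P*P + Y) = 1/48 + (P² + Y) = 1/48 + (Y + P²) = 1/48 + Y + P²)
1/((348 + (27*(-19) - 15))*L(13, 0)) = 1/((348 + (27*(-19) - 15))*(1/48 + 0 + 13²)) = 1/((348 + (-513 - 15))*(1/48 + 0 + 169)) = 1/((348 - 528)*(8113/48)) = (48/8113)/(-180) = -1/180*48/8113 = -4/121695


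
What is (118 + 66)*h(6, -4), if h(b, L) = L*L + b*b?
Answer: 9568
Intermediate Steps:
h(b, L) = L² + b²
(118 + 66)*h(6, -4) = (118 + 66)*((-4)² + 6²) = 184*(16 + 36) = 184*52 = 9568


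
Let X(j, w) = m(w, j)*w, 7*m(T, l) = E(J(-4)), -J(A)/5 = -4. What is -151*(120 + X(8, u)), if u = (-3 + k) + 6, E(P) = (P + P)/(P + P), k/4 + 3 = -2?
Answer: -124273/7 ≈ -17753.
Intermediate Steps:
k = -20 (k = -12 + 4*(-2) = -12 - 8 = -20)
J(A) = 20 (J(A) = -5*(-4) = 20)
E(P) = 1 (E(P) = (2*P)/((2*P)) = (2*P)*(1/(2*P)) = 1)
m(T, l) = ⅐ (m(T, l) = (⅐)*1 = ⅐)
u = -17 (u = (-3 - 20) + 6 = -23 + 6 = -17)
X(j, w) = w/7
-151*(120 + X(8, u)) = -151*(120 + (⅐)*(-17)) = -151*(120 - 17/7) = -151*823/7 = -124273/7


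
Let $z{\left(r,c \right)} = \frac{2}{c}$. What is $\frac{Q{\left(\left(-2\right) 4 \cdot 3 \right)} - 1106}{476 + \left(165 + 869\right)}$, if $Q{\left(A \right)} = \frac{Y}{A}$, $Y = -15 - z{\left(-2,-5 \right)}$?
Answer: $- \frac{132647}{181200} \approx -0.73205$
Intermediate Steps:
$Y = - \frac{73}{5}$ ($Y = -15 - \frac{2}{-5} = -15 - 2 \left(- \frac{1}{5}\right) = -15 - - \frac{2}{5} = -15 + \frac{2}{5} = - \frac{73}{5} \approx -14.6$)
$Q{\left(A \right)} = - \frac{73}{5 A}$
$\frac{Q{\left(\left(-2\right) 4 \cdot 3 \right)} - 1106}{476 + \left(165 + 869\right)} = \frac{- \frac{73}{5 \left(-2\right) 4 \cdot 3} - 1106}{476 + \left(165 + 869\right)} = \frac{- \frac{73}{5 \left(\left(-8\right) 3\right)} - 1106}{476 + 1034} = \frac{- \frac{73}{5 \left(-24\right)} - 1106}{1510} = \left(\left(- \frac{73}{5}\right) \left(- \frac{1}{24}\right) - 1106\right) \frac{1}{1510} = \left(\frac{73}{120} - 1106\right) \frac{1}{1510} = \left(- \frac{132647}{120}\right) \frac{1}{1510} = - \frac{132647}{181200}$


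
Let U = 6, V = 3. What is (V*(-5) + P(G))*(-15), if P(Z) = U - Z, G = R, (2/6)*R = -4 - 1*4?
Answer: -225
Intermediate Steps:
R = -24 (R = 3*(-4 - 1*4) = 3*(-4 - 4) = 3*(-8) = -24)
G = -24
P(Z) = 6 - Z
(V*(-5) + P(G))*(-15) = (3*(-5) + (6 - 1*(-24)))*(-15) = (-15 + (6 + 24))*(-15) = (-15 + 30)*(-15) = 15*(-15) = -225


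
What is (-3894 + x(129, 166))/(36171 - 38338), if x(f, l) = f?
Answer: 3765/2167 ≈ 1.7374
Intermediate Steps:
(-3894 + x(129, 166))/(36171 - 38338) = (-3894 + 129)/(36171 - 38338) = -3765/(-2167) = -3765*(-1/2167) = 3765/2167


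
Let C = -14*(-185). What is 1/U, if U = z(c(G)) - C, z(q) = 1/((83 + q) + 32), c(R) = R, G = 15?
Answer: -130/336699 ≈ -0.00038610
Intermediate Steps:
C = 2590
z(q) = 1/(115 + q)
U = -336699/130 (U = 1/(115 + 15) - 1*2590 = 1/130 - 2590 = -336699/130 ≈ -2590.0)
1/U = 1/(-336699/130) = -130/336699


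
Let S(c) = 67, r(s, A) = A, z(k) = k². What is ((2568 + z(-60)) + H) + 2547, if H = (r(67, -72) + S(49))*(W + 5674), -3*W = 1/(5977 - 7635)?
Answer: -97763975/4974 ≈ -19655.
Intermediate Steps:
W = 1/4974 (W = -1/(3*(5977 - 7635)) = -⅓/(-1658) = -⅓*(-1/1658) = 1/4974 ≈ 0.00020105)
H = -141112385/4974 (H = (-72 + 67)*(1/4974 + 5674) = -5*28222477/4974 = -141112385/4974 ≈ -28370.)
((2568 + z(-60)) + H) + 2547 = ((2568 + (-60)²) - 141112385/4974) + 2547 = ((2568 + 3600) - 141112385/4974) + 2547 = (6168 - 141112385/4974) + 2547 = -110432753/4974 + 2547 = -97763975/4974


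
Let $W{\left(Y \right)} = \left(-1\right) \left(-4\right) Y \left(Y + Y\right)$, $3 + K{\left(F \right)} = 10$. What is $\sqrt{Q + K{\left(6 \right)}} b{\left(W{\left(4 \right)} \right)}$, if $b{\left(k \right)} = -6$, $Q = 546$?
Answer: $- 6 \sqrt{553} \approx -141.1$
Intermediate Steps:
$K{\left(F \right)} = 7$ ($K{\left(F \right)} = -3 + 10 = 7$)
$W{\left(Y \right)} = 8 Y^{2}$ ($W{\left(Y \right)} = 4 Y 2 Y = 4 \cdot 2 Y^{2} = 8 Y^{2}$)
$\sqrt{Q + K{\left(6 \right)}} b{\left(W{\left(4 \right)} \right)} = \sqrt{546 + 7} \left(-6\right) = \sqrt{553} \left(-6\right) = - 6 \sqrt{553}$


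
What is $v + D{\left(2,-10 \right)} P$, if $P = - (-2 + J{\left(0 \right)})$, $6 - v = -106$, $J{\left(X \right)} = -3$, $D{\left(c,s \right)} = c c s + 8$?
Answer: $-48$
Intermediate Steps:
$D{\left(c,s \right)} = 8 + s c^{2}$ ($D{\left(c,s \right)} = c^{2} s + 8 = s c^{2} + 8 = 8 + s c^{2}$)
$v = 112$ ($v = 6 - -106 = 6 + 106 = 112$)
$P = 5$ ($P = - (-2 - 3) = \left(-1\right) \left(-5\right) = 5$)
$v + D{\left(2,-10 \right)} P = 112 + \left(8 - 10 \cdot 2^{2}\right) 5 = 112 + \left(8 - 40\right) 5 = 112 - 160 = -48$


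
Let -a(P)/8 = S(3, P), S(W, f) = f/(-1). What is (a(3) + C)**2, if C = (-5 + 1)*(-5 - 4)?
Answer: 3600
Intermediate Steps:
S(W, f) = -f (S(W, f) = f*(-1) = -f)
a(P) = 8*P (a(P) = -(-8)*P = 8*P)
C = 36 (C = -4*(-9) = 36)
(a(3) + C)**2 = (8*3 + 36)**2 = (24 + 36)**2 = 60**2 = 3600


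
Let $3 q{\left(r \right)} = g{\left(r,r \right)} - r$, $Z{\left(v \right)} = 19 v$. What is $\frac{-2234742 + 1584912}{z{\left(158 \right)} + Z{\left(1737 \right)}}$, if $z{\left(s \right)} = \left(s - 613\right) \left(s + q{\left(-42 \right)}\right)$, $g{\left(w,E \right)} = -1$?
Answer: $\frac{974745}{67658} \approx 14.407$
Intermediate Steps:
$q{\left(r \right)} = - \frac{1}{3} - \frac{r}{3}$ ($q{\left(r \right)} = \frac{-1 - r}{3} = - \frac{1}{3} - \frac{r}{3}$)
$z{\left(s \right)} = \left(-613 + s\right) \left(\frac{41}{3} + s\right)$ ($z{\left(s \right)} = \left(s - 613\right) \left(s - - \frac{41}{3}\right) = \left(-613 + s\right) \left(s + \left(- \frac{1}{3} + 14\right)\right) = \left(-613 + s\right) \left(s + \frac{41}{3}\right) = \left(-613 + s\right) \left(\frac{41}{3} + s\right)$)
$\frac{-2234742 + 1584912}{z{\left(158 \right)} + Z{\left(1737 \right)}} = \frac{-2234742 + 1584912}{\left(- \frac{25133}{3} + 158^{2} - \frac{284084}{3}\right) + 19 \cdot 1737} = - \frac{649830}{\left(- \frac{25133}{3} + 24964 - \frac{284084}{3}\right) + 33003} = - \frac{649830}{- \frac{234325}{3} + 33003} = - \frac{649830}{- \frac{135316}{3}} = \left(-649830\right) \left(- \frac{3}{135316}\right) = \frac{974745}{67658}$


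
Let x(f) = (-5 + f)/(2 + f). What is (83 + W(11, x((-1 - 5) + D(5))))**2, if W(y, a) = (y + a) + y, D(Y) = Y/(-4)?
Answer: 103684/9 ≈ 11520.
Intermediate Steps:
D(Y) = -Y/4 (D(Y) = Y*(-1/4) = -Y/4)
x(f) = (-5 + f)/(2 + f)
W(y, a) = a + 2*y (W(y, a) = (a + y) + y = a + 2*y)
(83 + W(11, x((-1 - 5) + D(5))))**2 = (83 + ((-5 + ((-1 - 5) - 1/4*5))/(2 + ((-1 - 5) - 1/4*5)) + 2*11))**2 = (83 + ((-5 + (-6 - 5/4))/(2 + (-6 - 5/4)) + 22))**2 = (83 + ((-5 - 29/4)/(2 - 29/4) + 22))**2 = (83 + (-49/4/(-21/4) + 22))**2 = (83 + (-4/21*(-49/4) + 22))**2 = (83 + (7/3 + 22))**2 = (83 + 73/3)**2 = (322/3)**2 = 103684/9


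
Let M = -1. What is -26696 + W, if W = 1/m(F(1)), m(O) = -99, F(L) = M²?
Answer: -2642905/99 ≈ -26696.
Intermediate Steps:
F(L) = 1 (F(L) = (-1)² = 1)
W = -1/99 (W = 1/(-99) = -1/99 ≈ -0.010101)
-26696 + W = -26696 - 1/99 = -2642905/99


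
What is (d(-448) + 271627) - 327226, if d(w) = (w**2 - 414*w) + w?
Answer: 330129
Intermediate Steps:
d(w) = w**2 - 413*w
(d(-448) + 271627) - 327226 = (-448*(-413 - 448) + 271627) - 327226 = (-448*(-861) + 271627) - 327226 = (385728 + 271627) - 327226 = 657355 - 327226 = 330129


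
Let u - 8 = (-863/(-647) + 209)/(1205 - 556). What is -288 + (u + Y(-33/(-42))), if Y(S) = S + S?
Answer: -817438345/2939321 ≈ -278.10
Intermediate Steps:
u = 3495310/419903 (u = 8 + (-863/(-647) + 209)/(1205 - 556) = 8 + (-863*(-1/647) + 209)/649 = 8 + (863/647 + 209)*(1/649) = 8 + (136086/647)*(1/649) = 8 + 136086/419903 = 3495310/419903 ≈ 8.3241)
Y(S) = 2*S
-288 + (u + Y(-33/(-42))) = -288 + (3495310/419903 + 2*(-33/(-42))) = -288 + (3495310/419903 + 2*(-33*(-1/42))) = -288 + (3495310/419903 + 2*(11/14)) = -288 + (3495310/419903 + 11/7) = -288 + 29086103/2939321 = -817438345/2939321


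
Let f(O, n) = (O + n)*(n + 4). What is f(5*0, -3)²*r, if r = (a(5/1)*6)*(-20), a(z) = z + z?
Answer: -10800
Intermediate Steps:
f(O, n) = (4 + n)*(O + n) (f(O, n) = (O + n)*(4 + n) = (4 + n)*(O + n))
a(z) = 2*z
r = -1200 (r = ((2*(5/1))*6)*(-20) = ((2*(5*1))*6)*(-20) = ((2*5)*6)*(-20) = (10*6)*(-20) = 60*(-20) = -1200)
f(5*0, -3)²*r = ((-3)² + 4*(5*0) + 4*(-3) + (5*0)*(-3))²*(-1200) = (9 + 4*0 - 12 + 0*(-3))²*(-1200) = (9 + 0 - 12 + 0)²*(-1200) = (-3)²*(-1200) = 9*(-1200) = -10800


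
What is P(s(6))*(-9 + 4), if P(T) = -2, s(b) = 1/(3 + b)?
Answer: 10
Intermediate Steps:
P(s(6))*(-9 + 4) = -2*(-9 + 4) = -2*(-5) = 10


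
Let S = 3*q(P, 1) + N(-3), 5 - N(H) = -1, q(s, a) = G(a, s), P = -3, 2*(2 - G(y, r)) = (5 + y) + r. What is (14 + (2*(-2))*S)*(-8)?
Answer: 128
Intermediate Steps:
G(y, r) = -½ - r/2 - y/2 (G(y, r) = 2 - ((5 + y) + r)/2 = 2 - (5 + r + y)/2 = 2 + (-5/2 - r/2 - y/2) = -½ - r/2 - y/2)
q(s, a) = -½ - a/2 - s/2 (q(s, a) = -½ - s/2 - a/2 = -½ - a/2 - s/2)
N(H) = 6 (N(H) = 5 - 1*(-1) = 5 + 1 = 6)
S = 15/2 (S = 3*(-½ - ½*1 - ½*(-3)) + 6 = 3*(-½ - ½ + 3/2) + 6 = 3*(½) + 6 = 3/2 + 6 = 15/2 ≈ 7.5000)
(14 + (2*(-2))*S)*(-8) = (14 + (2*(-2))*(15/2))*(-8) = (14 - 4*15/2)*(-8) = (14 - 30)*(-8) = -16*(-8) = 128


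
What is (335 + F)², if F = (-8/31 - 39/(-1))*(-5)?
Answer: 19184400/961 ≈ 19963.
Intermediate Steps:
F = -6005/31 (F = (-8*1/31 - 39*(-1))*(-5) = (-8/31 + 39)*(-5) = (1201/31)*(-5) = -6005/31 ≈ -193.71)
(335 + F)² = (335 - 6005/31)² = (4380/31)² = 19184400/961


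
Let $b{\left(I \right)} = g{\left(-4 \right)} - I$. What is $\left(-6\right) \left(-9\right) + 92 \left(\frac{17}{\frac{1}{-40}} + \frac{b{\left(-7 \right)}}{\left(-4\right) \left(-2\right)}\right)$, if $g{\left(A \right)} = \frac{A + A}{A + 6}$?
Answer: $- \frac{124943}{2} \approx -62472.0$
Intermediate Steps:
$g{\left(A \right)} = \frac{2 A}{6 + A}$
$b{\left(I \right)} = -4 - I$ ($b{\left(I \right)} = 2 \left(-4\right) \frac{1}{6 - 4} - I = 2 \left(-4\right) \frac{1}{2} - I = -4 - I$)
$\left(-6\right) \left(-9\right) + 92 \left(\frac{17}{\frac{1}{-40}} + \frac{b{\left(-7 \right)}}{\left(-4\right) \left(-2\right)}\right) = \left(-6\right) \left(-9\right) + 92 \left(\frac{17}{\frac{1}{-40}} + \frac{-4 - -7}{\left(-4\right) \left(-2\right)}\right) = 54 + 92 \left(\frac{17}{- \frac{1}{40}} + \frac{-4 + 7}{8}\right) = 54 + 92 \left(17 \left(-40\right) + 3 \cdot \frac{1}{8}\right) = 54 + 92 \left(-680 + \frac{3}{8}\right) = 54 + 92 \left(- \frac{5437}{8}\right) = 54 - \frac{125051}{2} = - \frac{124943}{2}$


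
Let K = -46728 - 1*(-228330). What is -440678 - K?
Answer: -622280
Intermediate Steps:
K = 181602 (K = -46728 + 228330 = 181602)
-440678 - K = -440678 - 1*181602 = -440678 - 181602 = -622280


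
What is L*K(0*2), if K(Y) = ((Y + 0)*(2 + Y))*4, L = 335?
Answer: 0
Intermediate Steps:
K(Y) = 4*Y*(2 + Y) (K(Y) = (Y*(2 + Y))*4 = 4*Y*(2 + Y))
L*K(0*2) = 335*(4*(0*2)*(2 + 0*2)) = 335*(4*0*(2 + 0)) = 335*(4*0*2) = 335*0 = 0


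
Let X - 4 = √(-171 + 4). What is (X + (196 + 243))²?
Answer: (443 + I*√167)² ≈ 1.9608e+5 + 11450.0*I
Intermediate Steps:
X = 4 + I*√167 (X = 4 + √(-171 + 4) = 4 + √(-167) = 4 + I*√167 ≈ 4.0 + 12.923*I)
(X + (196 + 243))² = ((4 + I*√167) + (196 + 243))² = ((4 + I*√167) + 439)² = (443 + I*√167)²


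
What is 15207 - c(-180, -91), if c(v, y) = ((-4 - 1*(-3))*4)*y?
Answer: 14843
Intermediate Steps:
c(v, y) = -4*y (c(v, y) = ((-4 + 3)*4)*y = (-1*4)*y = -4*y)
15207 - c(-180, -91) = 15207 - (-4)*(-91) = 15207 - 1*364 = 15207 - 364 = 14843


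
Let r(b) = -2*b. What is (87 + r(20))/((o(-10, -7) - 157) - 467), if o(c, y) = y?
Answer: -47/631 ≈ -0.074485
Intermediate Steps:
(87 + r(20))/((o(-10, -7) - 157) - 467) = (87 - 2*20)/((-7 - 157) - 467) = (87 - 40)/(-164 - 467) = 47/(-631) = 47*(-1/631) = -47/631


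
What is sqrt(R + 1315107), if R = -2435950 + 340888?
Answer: I*sqrt(779955) ≈ 883.15*I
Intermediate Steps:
R = -2095062
sqrt(R + 1315107) = sqrt(-2095062 + 1315107) = sqrt(-779955) = I*sqrt(779955)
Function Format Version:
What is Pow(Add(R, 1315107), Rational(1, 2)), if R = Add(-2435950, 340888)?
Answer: Mul(I, Pow(779955, Rational(1, 2))) ≈ Mul(883.15, I)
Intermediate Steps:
R = -2095062
Pow(Add(R, 1315107), Rational(1, 2)) = Pow(Add(-2095062, 1315107), Rational(1, 2)) = Pow(-779955, Rational(1, 2)) = Mul(I, Pow(779955, Rational(1, 2)))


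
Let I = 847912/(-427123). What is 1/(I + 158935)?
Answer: 427123/67883946093 ≈ 6.2920e-6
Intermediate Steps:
I = -847912/427123 (I = 847912*(-1/427123) = -847912/427123 ≈ -1.9852)
1/(I + 158935) = 1/(-847912/427123 + 158935) = 1/(67883946093/427123) = 427123/67883946093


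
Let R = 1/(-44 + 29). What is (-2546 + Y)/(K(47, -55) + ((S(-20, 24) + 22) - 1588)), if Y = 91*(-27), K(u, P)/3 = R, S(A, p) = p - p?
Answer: 25015/7831 ≈ 3.1944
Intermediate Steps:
S(A, p) = 0
R = -1/15 (R = 1/(-15) = -1/15 ≈ -0.066667)
K(u, P) = -⅕ (K(u, P) = 3*(-1/15) = -⅕)
Y = -2457
(-2546 + Y)/(K(47, -55) + ((S(-20, 24) + 22) - 1588)) = (-2546 - 2457)/(-⅕ + ((0 + 22) - 1588)) = -5003/(-⅕ + (22 - 1588)) = -5003/(-⅕ - 1566) = -5003/(-7831/5) = -5003*(-5/7831) = 25015/7831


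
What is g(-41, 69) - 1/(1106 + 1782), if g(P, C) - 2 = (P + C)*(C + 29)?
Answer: 7930447/2888 ≈ 2746.0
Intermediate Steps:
g(P, C) = 2 + (29 + C)*(C + P) (g(P, C) = 2 + (P + C)*(C + 29) = 2 + (C + P)*(29 + C) = 2 + (29 + C)*(C + P))
g(-41, 69) - 1/(1106 + 1782) = (2 + 69**2 + 29*69 + 29*(-41) + 69*(-41)) - 1/(1106 + 1782) = (2 + 4761 + 2001 - 1189 - 2829) - 1/2888 = 2746 - 1*1/2888 = 2746 - 1/2888 = 7930447/2888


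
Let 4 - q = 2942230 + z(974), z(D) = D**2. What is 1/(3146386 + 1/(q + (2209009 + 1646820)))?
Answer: 35073/110353196177 ≈ 3.1782e-7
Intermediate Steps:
q = -3890902 (q = 4 - (2942230 + 974**2) = 4 - (2942230 + 948676) = 4 - 1*3890906 = 4 - 3890906 = -3890902)
1/(3146386 + 1/(q + (2209009 + 1646820))) = 1/(3146386 + 1/(-3890902 + (2209009 + 1646820))) = 1/(3146386 + 1/(-3890902 + 3855829)) = 1/(3146386 + 1/(-35073)) = 1/(3146386 - 1/35073) = 1/(110353196177/35073) = 35073/110353196177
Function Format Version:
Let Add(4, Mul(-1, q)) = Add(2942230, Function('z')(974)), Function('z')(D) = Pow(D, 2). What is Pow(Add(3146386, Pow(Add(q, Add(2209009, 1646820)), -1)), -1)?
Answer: Rational(35073, 110353196177) ≈ 3.1782e-7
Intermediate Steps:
q = -3890902 (q = Add(4, Mul(-1, Add(2942230, Pow(974, 2)))) = Add(4, Mul(-1, Add(2942230, 948676))) = Add(4, Mul(-1, 3890906)) = Add(4, -3890906) = -3890902)
Pow(Add(3146386, Pow(Add(q, Add(2209009, 1646820)), -1)), -1) = Pow(Add(3146386, Pow(Add(-3890902, Add(2209009, 1646820)), -1)), -1) = Pow(Add(3146386, Pow(Add(-3890902, 3855829), -1)), -1) = Pow(Add(3146386, Pow(-35073, -1)), -1) = Pow(Add(3146386, Rational(-1, 35073)), -1) = Pow(Rational(110353196177, 35073), -1) = Rational(35073, 110353196177)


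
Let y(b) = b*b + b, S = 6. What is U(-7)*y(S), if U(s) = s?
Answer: -294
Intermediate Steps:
y(b) = b + b² (y(b) = b² + b = b + b²)
U(-7)*y(S) = -42*(1 + 6) = -42*7 = -7*42 = -294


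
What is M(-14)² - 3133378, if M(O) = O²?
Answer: -3094962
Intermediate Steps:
M(-14)² - 3133378 = ((-14)²)² - 3133378 = 196² - 3133378 = 38416 - 3133378 = -3094962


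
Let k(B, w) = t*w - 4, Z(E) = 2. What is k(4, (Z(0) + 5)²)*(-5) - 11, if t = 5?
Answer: -1216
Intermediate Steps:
k(B, w) = -4 + 5*w (k(B, w) = 5*w - 4 = -4 + 5*w)
k(4, (Z(0) + 5)²)*(-5) - 11 = (-4 + 5*(2 + 5)²)*(-5) - 11 = (-4 + 5*7²)*(-5) - 11 = (-4 + 5*49)*(-5) - 11 = (-4 + 245)*(-5) - 11 = 241*(-5) - 11 = -1205 - 11 = -1216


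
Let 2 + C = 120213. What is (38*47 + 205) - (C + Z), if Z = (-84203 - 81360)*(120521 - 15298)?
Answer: 17420917329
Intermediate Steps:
C = 120211 (C = -2 + 120213 = 120211)
Z = -17421035549 (Z = -165563*105223 = -17421035549)
(38*47 + 205) - (C + Z) = (38*47 + 205) - (120211 - 17421035549) = (1786 + 205) - 1*(-17420915338) = 1991 + 17420915338 = 17420917329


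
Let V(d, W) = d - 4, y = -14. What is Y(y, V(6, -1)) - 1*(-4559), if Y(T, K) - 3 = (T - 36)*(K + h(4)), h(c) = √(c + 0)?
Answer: 4362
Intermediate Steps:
h(c) = √c
V(d, W) = -4 + d
Y(T, K) = 3 + (-36 + T)*(2 + K) (Y(T, K) = 3 + (T - 36)*(K + √4) = 3 + (-36 + T)*(K + 2) = 3 + (-36 + T)*(2 + K))
Y(y, V(6, -1)) - 1*(-4559) = (-69 - 36*(-4 + 6) + 2*(-14) + (-4 + 6)*(-14)) - 1*(-4559) = (-69 - 36*2 - 28 + 2*(-14)) + 4559 = (-69 - 72 - 28 - 28) + 4559 = -197 + 4559 = 4362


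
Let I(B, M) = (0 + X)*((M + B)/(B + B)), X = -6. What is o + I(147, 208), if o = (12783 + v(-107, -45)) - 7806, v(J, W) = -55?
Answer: 240823/49 ≈ 4914.8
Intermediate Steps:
I(B, M) = -3*(B + M)/B (I(B, M) = (0 - 6)*((M + B)/(B + B)) = -6*(B + M)/(2*B) = -6*(B + M)*1/(2*B) = -3*(B + M)/B)
o = 4922 (o = (12783 - 55) - 7806 = 12728 - 7806 = 4922)
o + I(147, 208) = 4922 + (-3 - 3*208/147) = 4922 + (-3 - 3*208*1/147) = 4922 + (-3 - 208/49) = 4922 - 355/49 = 240823/49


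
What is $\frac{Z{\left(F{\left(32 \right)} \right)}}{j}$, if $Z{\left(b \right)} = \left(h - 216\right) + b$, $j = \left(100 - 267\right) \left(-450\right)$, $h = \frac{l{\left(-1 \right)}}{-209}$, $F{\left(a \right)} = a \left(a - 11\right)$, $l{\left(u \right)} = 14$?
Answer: $\frac{9529}{1570635} \approx 0.006067$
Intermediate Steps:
$F{\left(a \right)} = a \left(-11 + a\right)$
$h = - \frac{14}{209}$ ($h = \frac{14}{-209} = 14 \left(- \frac{1}{209}\right) = - \frac{14}{209} \approx -0.066986$)
$j = 75150$ ($j = \left(-167\right) \left(-450\right) = 75150$)
$Z{\left(b \right)} = - \frac{45158}{209} + b$ ($Z{\left(b \right)} = \left(- \frac{14}{209} - 216\right) + b = - \frac{45158}{209} + b$)
$\frac{Z{\left(F{\left(32 \right)} \right)}}{j} = \frac{- \frac{45158}{209} + 32 \left(-11 + 32\right)}{75150} = \left(- \frac{45158}{209} + 32 \cdot 21\right) \frac{1}{75150} = \left(- \frac{45158}{209} + 672\right) \frac{1}{75150} = \frac{95290}{209} \cdot \frac{1}{75150} = \frac{9529}{1570635}$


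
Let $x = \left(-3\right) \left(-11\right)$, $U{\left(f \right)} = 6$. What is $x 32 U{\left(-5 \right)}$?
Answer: $6336$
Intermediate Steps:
$x = 33$
$x 32 U{\left(-5 \right)} = 33 \cdot 32 \cdot 6 = 1056 \cdot 6 = 6336$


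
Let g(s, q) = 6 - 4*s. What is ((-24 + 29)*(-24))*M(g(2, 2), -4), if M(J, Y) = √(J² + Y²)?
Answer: -240*√5 ≈ -536.66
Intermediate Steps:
g(s, q) = 6 - 4*s
((-24 + 29)*(-24))*M(g(2, 2), -4) = ((-24 + 29)*(-24))*√((6 - 4*2)² + (-4)²) = (5*(-24))*√((6 - 8)² + 16) = -120*√((-2)² + 16) = -120*√(4 + 16) = -240*√5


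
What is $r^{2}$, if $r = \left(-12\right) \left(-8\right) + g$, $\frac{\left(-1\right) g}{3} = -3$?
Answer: $11025$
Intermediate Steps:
$g = 9$ ($g = \left(-3\right) \left(-3\right) = 9$)
$r = 105$ ($r = \left(-12\right) \left(-8\right) + 9 = 96 + 9 = 105$)
$r^{2} = 105^{2} = 11025$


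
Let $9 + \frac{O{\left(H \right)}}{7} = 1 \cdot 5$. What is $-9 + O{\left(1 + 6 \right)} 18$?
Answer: $-513$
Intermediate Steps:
$O{\left(H \right)} = -28$ ($O{\left(H \right)} = -63 + 7 \cdot 1 \cdot 5 = -63 + 7 \cdot 5 = -63 + 35 = -28$)
$-9 + O{\left(1 + 6 \right)} 18 = -9 - 504 = -513$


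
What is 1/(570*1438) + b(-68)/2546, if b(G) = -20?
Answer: -431333/54917220 ≈ -0.0078542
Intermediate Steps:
1/(570*1438) + b(-68)/2546 = 1/(570*1438) - 20/2546 = (1/570)*(1/1438) - 20*1/2546 = 1/819660 - 10/1273 = -431333/54917220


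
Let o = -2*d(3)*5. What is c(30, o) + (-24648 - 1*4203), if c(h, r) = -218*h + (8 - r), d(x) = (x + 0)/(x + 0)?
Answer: -35373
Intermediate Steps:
d(x) = 1 (d(x) = x/x = 1)
o = -10 (o = -2*1*5 = -2*5 = -10)
c(h, r) = 8 - r - 218*h
c(30, o) + (-24648 - 1*4203) = (8 - 1*(-10) - 218*30) + (-24648 - 1*4203) = (8 + 10 - 6540) + (-24648 - 4203) = -6522 - 28851 = -35373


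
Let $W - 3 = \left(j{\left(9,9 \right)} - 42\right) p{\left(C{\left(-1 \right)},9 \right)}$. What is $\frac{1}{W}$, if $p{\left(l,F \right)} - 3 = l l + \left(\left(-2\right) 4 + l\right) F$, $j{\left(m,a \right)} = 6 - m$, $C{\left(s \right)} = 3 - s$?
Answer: $\frac{1}{768} \approx 0.0013021$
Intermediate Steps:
$p{\left(l,F \right)} = 3 + l^{2} + F \left(-8 + l\right)$ ($p{\left(l,F \right)} = 3 + \left(l l + \left(\left(-2\right) 4 + l\right) F\right) = 3 + \left(l^{2} + \left(-8 + l\right) F\right) = 3 + \left(l^{2} + F \left(-8 + l\right)\right) = 3 + l^{2} + F \left(-8 + l\right)$)
$W = 768$ ($W = 3 + \left(\left(6 - 9\right) - 42\right) \left(3 + \left(3 - -1\right)^{2} - 72 + 9 \left(3 - -1\right)\right) = 3 + \left(\left(6 - 9\right) - 42\right) \left(3 + \left(3 + 1\right)^{2} - 72 + 9 \left(3 + 1\right)\right) = 3 + \left(-3 - 42\right) \left(3 + 4^{2} - 72 + 9 \cdot 4\right) = 3 - 45 \left(3 + 16 - 72 + 36\right) = 3 - -765 = 3 + 765 = 768$)
$\frac{1}{W} = \frac{1}{768}$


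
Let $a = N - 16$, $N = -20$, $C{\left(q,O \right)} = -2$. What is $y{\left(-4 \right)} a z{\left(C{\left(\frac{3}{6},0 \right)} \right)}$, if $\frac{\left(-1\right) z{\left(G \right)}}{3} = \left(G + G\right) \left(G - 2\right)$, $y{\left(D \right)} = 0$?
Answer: $0$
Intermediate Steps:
$z{\left(G \right)} = - 6 G \left(-2 + G\right)$ ($z{\left(G \right)} = - 3 \left(G + G\right) \left(G - 2\right) = - 3 \cdot 2 G \left(-2 + G\right) = - 6 G \left(-2 + G\right)$)
$a = -36$ ($a = -20 - 16 = -36$)
$y{\left(-4 \right)} a z{\left(C{\left(\frac{3}{6},0 \right)} \right)} = 0 \left(-36\right) 6 \left(-2\right) \left(2 - -2\right) = 0 \cdot 6 \left(-2\right) \left(2 + 2\right) = 0 \cdot 6 \left(-2\right) 4 = 0 \left(-48\right) = 0$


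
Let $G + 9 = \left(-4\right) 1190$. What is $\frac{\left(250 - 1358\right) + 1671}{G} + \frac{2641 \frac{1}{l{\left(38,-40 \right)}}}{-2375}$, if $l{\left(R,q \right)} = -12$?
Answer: $- \frac{181609}{7153500} \approx -0.025387$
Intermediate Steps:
$G = -4769$ ($G = -9 - 4760 = -4769$)
$\frac{\left(250 - 1358\right) + 1671}{G} + \frac{2641 \frac{1}{l{\left(38,-40 \right)}}}{-2375} = \frac{\left(250 - 1358\right) + 1671}{-4769} + \frac{2641 \frac{1}{-12}}{-2375} = \left(-1108 + 1671\right) \left(- \frac{1}{4769}\right) + 2641 \left(- \frac{1}{12}\right) \left(- \frac{1}{2375}\right) = 563 \left(- \frac{1}{4769}\right) - - \frac{139}{1500} = - \frac{563}{4769} + \frac{139}{1500} = - \frac{181609}{7153500}$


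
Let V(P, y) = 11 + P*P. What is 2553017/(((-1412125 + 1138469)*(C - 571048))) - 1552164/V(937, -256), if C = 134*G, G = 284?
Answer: -18865908578706139/10671587804590080 ≈ -1.7679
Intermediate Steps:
V(P, y) = 11 + P²
C = 38056 (C = 134*284 = 38056)
2553017/(((-1412125 + 1138469)*(C - 571048))) - 1552164/V(937, -256) = 2553017/(((-1412125 + 1138469)*(38056 - 571048))) - 1552164/(11 + 937²) = 2553017/((-273656*(-532992))) - 1552164/(11 + 877969) = 2553017/145856458752 - 1552164/877980 = 2553017*(1/145856458752) - 1552164*1/877980 = 2553017/145856458752 - 129347/73165 = -18865908578706139/10671587804590080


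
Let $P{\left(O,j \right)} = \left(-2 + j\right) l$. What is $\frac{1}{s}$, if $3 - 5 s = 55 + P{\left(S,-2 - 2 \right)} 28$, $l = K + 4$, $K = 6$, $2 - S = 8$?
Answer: $\frac{5}{1628} \approx 0.0030713$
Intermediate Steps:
$S = -6$ ($S = 2 - 8 = -6$)
$l = 10$ ($l = 6 + 4 = 10$)
$P{\left(O,j \right)} = -20 + 10 j$ ($P{\left(O,j \right)} = \left(-2 + j\right) 10 = -20 + 10 j$)
$s = \frac{1628}{5}$ ($s = \frac{3}{5} - \frac{55 + \left(-20 + 10 \left(-2 - 2\right)\right) 28}{5} = \frac{3}{5} - \frac{55 + \left(-20 + 10 \left(-4\right)\right) 28}{5} = \frac{3}{5} - \frac{55 + \left(-20 - 40\right) 28}{5} = \frac{3}{5} - \frac{55 - 1680}{5} = \frac{3}{5} - -325 = \frac{3}{5} + 325 = \frac{1628}{5} \approx 325.6$)
$\frac{1}{s} = \frac{1}{\frac{1628}{5}} = \frac{5}{1628}$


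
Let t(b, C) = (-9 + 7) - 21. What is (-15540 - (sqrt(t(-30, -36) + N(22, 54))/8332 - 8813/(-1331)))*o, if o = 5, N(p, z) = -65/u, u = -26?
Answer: -103462765/1331 - 5*I*sqrt(82)/16664 ≈ -77733.0 - 0.0027171*I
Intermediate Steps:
N(p, z) = 5/2 (N(p, z) = -65/(-26) = -65*(-1/26) = 5/2)
t(b, C) = -23 (t(b, C) = -2 - 21 = -23)
(-15540 - (sqrt(t(-30, -36) + N(22, 54))/8332 - 8813/(-1331)))*o = (-15540 - (sqrt(-23 + 5/2)/8332 - 8813/(-1331)))*5 = (-15540 - (sqrt(-41/2)*(1/8332) - 8813*(-1/1331)))*5 = (-15540 - ((I*sqrt(82)/2)*(1/8332) + 8813/1331))*5 = (-15540 - (I*sqrt(82)/16664 + 8813/1331))*5 = (-15540 - (8813/1331 + I*sqrt(82)/16664))*5 = (-15540 + (-8813/1331 - I*sqrt(82)/16664))*5 = (-20692553/1331 - I*sqrt(82)/16664)*5 = -103462765/1331 - 5*I*sqrt(82)/16664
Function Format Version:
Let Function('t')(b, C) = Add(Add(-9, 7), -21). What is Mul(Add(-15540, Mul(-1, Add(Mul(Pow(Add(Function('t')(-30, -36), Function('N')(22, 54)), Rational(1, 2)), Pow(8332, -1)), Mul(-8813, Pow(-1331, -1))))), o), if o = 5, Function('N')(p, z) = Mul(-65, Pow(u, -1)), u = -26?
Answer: Add(Rational(-103462765, 1331), Mul(Rational(-5, 16664), I, Pow(82, Rational(1, 2)))) ≈ Add(-77733., Mul(-0.0027171, I))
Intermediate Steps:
Function('N')(p, z) = Rational(5, 2) (Function('N')(p, z) = Mul(-65, Pow(-26, -1)) = Mul(-65, Rational(-1, 26)) = Rational(5, 2))
Function('t')(b, C) = -23 (Function('t')(b, C) = Add(-2, -21) = -23)
Mul(Add(-15540, Mul(-1, Add(Mul(Pow(Add(Function('t')(-30, -36), Function('N')(22, 54)), Rational(1, 2)), Pow(8332, -1)), Mul(-8813, Pow(-1331, -1))))), o) = Mul(Add(-15540, Mul(-1, Add(Mul(Pow(Add(-23, Rational(5, 2)), Rational(1, 2)), Pow(8332, -1)), Mul(-8813, Pow(-1331, -1))))), 5) = Mul(Add(-15540, Mul(-1, Add(Mul(Pow(Rational(-41, 2), Rational(1, 2)), Rational(1, 8332)), Mul(-8813, Rational(-1, 1331))))), 5) = Mul(Add(-15540, Mul(-1, Add(Mul(Mul(Rational(1, 2), I, Pow(82, Rational(1, 2))), Rational(1, 8332)), Rational(8813, 1331)))), 5) = Mul(Add(-15540, Mul(-1, Add(Mul(Rational(1, 16664), I, Pow(82, Rational(1, 2))), Rational(8813, 1331)))), 5) = Mul(Add(-15540, Mul(-1, Add(Rational(8813, 1331), Mul(Rational(1, 16664), I, Pow(82, Rational(1, 2)))))), 5) = Mul(Add(-15540, Add(Rational(-8813, 1331), Mul(Rational(-1, 16664), I, Pow(82, Rational(1, 2))))), 5) = Mul(Add(Rational(-20692553, 1331), Mul(Rational(-1, 16664), I, Pow(82, Rational(1, 2)))), 5) = Add(Rational(-103462765, 1331), Mul(Rational(-5, 16664), I, Pow(82, Rational(1, 2))))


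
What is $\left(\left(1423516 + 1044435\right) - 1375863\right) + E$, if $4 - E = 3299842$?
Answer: $-2207750$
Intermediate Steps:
$E = -3299838$ ($E = 4 - 3299842 = -3299838$)
$\left(\left(1423516 + 1044435\right) - 1375863\right) + E = \left(\left(1423516 + 1044435\right) - 1375863\right) - 3299838 = \left(2467951 - 1375863\right) - 3299838 = 1092088 - 3299838 = -2207750$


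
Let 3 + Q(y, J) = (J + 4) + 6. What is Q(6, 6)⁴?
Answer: 28561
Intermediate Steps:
Q(y, J) = 7 + J (Q(y, J) = -3 + ((J + 4) + 6) = -3 + ((4 + J) + 6) = -3 + (10 + J) = 7 + J)
Q(6, 6)⁴ = (7 + 6)⁴ = 13⁴ = 28561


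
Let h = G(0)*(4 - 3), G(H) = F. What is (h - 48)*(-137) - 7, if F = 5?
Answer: 5884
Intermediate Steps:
G(H) = 5
h = 5 (h = 5*(4 - 3) = 5*1 = 5)
(h - 48)*(-137) - 7 = (5 - 48)*(-137) - 7 = -43*(-137) - 7 = 5891 - 7 = 5884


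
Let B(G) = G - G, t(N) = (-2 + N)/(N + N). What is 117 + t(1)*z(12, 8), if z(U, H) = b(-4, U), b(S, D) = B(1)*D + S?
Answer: 119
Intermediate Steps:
t(N) = (-2 + N)/(2*N) (t(N) = (-2 + N)/((2*N)) = (-2 + N)*(1/(2*N)) = (-2 + N)/(2*N))
B(G) = 0
b(S, D) = S (b(S, D) = 0*D + S = 0 + S = S)
z(U, H) = -4
117 + t(1)*z(12, 8) = 117 + ((1/2)*(-2 + 1)/1)*(-4) = 117 + ((1/2)*1*(-1))*(-4) = 117 - 1/2*(-4) = 117 + 2 = 119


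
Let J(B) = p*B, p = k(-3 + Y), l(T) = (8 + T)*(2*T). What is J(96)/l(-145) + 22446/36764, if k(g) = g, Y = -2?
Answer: 43706643/73031686 ≈ 0.59846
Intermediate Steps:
l(T) = 2*T*(8 + T)
p = -5 (p = -3 - 2 = -5)
J(B) = -5*B
J(96)/l(-145) + 22446/36764 = (-5*96)/((2*(-145)*(8 - 145))) + 22446/36764 = -480/(2*(-145)*(-137)) + 22446*(1/36764) = -480/39730 + 11223/18382 = -480*1/39730 + 11223/18382 = -48/3973 + 11223/18382 = 43706643/73031686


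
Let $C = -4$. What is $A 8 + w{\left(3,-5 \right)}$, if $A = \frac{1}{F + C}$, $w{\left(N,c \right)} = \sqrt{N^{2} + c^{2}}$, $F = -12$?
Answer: $- \frac{1}{2} + \sqrt{34} \approx 5.3309$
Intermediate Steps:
$A = - \frac{1}{16}$ ($A = \frac{1}{-12 - 4} = \frac{1}{-16} = - \frac{1}{16} \approx -0.0625$)
$A 8 + w{\left(3,-5 \right)} = \left(- \frac{1}{16}\right) 8 + \sqrt{3^{2} + \left(-5\right)^{2}} = - \frac{1}{2} + \sqrt{9 + 25} = - \frac{1}{2} + \sqrt{34}$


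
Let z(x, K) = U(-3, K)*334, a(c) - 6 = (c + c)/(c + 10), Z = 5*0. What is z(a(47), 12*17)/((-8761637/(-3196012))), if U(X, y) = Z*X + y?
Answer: 217763473632/8761637 ≈ 24854.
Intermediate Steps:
Z = 0
U(X, y) = y (U(X, y) = 0*X + y = 0 + y = y)
a(c) = 6 + 2*c/(10 + c) (a(c) = 6 + (c + c)/(c + 10) = 6 + (2*c)/(10 + c) = 6 + 2*c/(10 + c))
z(x, K) = 334*K (z(x, K) = K*334 = 334*K)
z(a(47), 12*17)/((-8761637/(-3196012))) = (334*(12*17))/((-8761637/(-3196012))) = (334*204)/((-8761637*(-1/3196012))) = 68136/(8761637/3196012) = 68136*(3196012/8761637) = 217763473632/8761637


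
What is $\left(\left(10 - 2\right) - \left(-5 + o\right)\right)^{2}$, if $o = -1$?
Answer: $196$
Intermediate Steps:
$\left(\left(10 - 2\right) - \left(-5 + o\right)\right)^{2} = \left(\left(10 - 2\right) + \left(5 - -1\right)\right)^{2} = \left(\left(10 - 2\right) + \left(5 + 1\right)\right)^{2} = \left(8 + 6\right)^{2} = 14^{2} = 196$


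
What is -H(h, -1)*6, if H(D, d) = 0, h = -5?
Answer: 0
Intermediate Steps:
-H(h, -1)*6 = -1*0*6 = 0*6 = 0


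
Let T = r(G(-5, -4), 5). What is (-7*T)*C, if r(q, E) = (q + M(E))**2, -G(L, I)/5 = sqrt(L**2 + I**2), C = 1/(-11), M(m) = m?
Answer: 7350/11 - 350*sqrt(41)/11 ≈ 464.45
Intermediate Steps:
C = -1/11 ≈ -0.090909
G(L, I) = -5*sqrt(I**2 + L**2) (G(L, I) = -5*sqrt(L**2 + I**2) = -5*sqrt(I**2 + L**2))
r(q, E) = (E + q)**2 (r(q, E) = (q + E)**2 = (E + q)**2)
T = (5 - 5*sqrt(41))**2 (T = (5 - 5*sqrt((-4)**2 + (-5)**2))**2 = (5 - 5*sqrt(16 + 25))**2 = (5 - 5*sqrt(41))**2 ≈ 729.84)
(-7*T)*C = -7*(1050 - 50*sqrt(41))*(-1/11) = (-7350 + 350*sqrt(41))*(-1/11) = 7350/11 - 350*sqrt(41)/11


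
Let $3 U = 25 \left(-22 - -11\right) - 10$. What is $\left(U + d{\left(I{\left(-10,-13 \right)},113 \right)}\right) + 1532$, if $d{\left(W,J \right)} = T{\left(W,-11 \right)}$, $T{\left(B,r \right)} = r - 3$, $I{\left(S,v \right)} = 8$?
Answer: $1423$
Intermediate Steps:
$U = -95$ ($U = \frac{25 \left(-22 - -11\right) - 10}{3} = \frac{25 \left(-22 + 11\right) - 10}{3} = \frac{25 \left(-11\right) - 10}{3} = \frac{-275 - 10}{3} = \frac{1}{3} \left(-285\right) = -95$)
$T{\left(B,r \right)} = -3 + r$ ($T{\left(B,r \right)} = r - 3 = -3 + r$)
$d{\left(W,J \right)} = -14$ ($d{\left(W,J \right)} = -3 - 11 = -14$)
$\left(U + d{\left(I{\left(-10,-13 \right)},113 \right)}\right) + 1532 = \left(-95 - 14\right) + 1532 = -109 + 1532 = 1423$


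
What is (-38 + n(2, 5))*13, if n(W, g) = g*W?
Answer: -364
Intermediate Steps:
n(W, g) = W*g
(-38 + n(2, 5))*13 = (-38 + 2*5)*13 = (-38 + 10)*13 = -28*13 = -364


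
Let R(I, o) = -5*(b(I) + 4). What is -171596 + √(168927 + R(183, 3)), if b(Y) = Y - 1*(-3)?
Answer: -171596 + √167977 ≈ -1.7119e+5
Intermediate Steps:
b(Y) = 3 + Y (b(Y) = Y + 3 = 3 + Y)
R(I, o) = -35 - 5*I (R(I, o) = -5*((3 + I) + 4) = -5*(7 + I) = -35 - 5*I)
-171596 + √(168927 + R(183, 3)) = -171596 + √(168927 + (-35 - 5*183)) = -171596 + √(168927 + (-35 - 915)) = -171596 + √(168927 - 950) = -171596 + √167977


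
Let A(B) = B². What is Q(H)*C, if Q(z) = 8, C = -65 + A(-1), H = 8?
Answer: -512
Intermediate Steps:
C = -64 (C = -65 + (-1)² = -65 + 1 = -64)
Q(H)*C = 8*(-64) = -512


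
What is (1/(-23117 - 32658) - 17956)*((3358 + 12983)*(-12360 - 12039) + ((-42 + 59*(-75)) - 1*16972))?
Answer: 399321951871183698/55775 ≈ 7.1595e+12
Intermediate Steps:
(1/(-23117 - 32658) - 17956)*((3358 + 12983)*(-12360 - 12039) + ((-42 + 59*(-75)) - 1*16972)) = (1/(-55775) - 17956)*(16341*(-24399) + ((-42 - 4425) - 16972)) = (-1/55775 - 17956)*(-398704059 + (-4467 - 16972)) = -1001495901*(-398704059 - 21439)/55775 = -1001495901/55775*(-398725498) = 399321951871183698/55775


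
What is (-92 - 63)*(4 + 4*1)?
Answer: -1240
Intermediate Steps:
(-92 - 63)*(4 + 4*1) = -155*(4 + 4) = -155*8 = -1240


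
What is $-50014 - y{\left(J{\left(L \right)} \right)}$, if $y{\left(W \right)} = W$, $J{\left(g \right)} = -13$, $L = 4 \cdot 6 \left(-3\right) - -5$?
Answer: $-50001$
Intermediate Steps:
$L = -67$ ($L = 24 \left(-3\right) + 5 = -72 + 5 = -67$)
$-50014 - y{\left(J{\left(L \right)} \right)} = -50014 - -13 = -50014 + 13 = -50001$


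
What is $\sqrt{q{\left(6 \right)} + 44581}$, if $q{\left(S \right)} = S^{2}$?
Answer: $\sqrt{44617} \approx 211.23$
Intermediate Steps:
$\sqrt{q{\left(6 \right)} + 44581} = \sqrt{6^{2} + 44581} = \sqrt{36 + 44581} = \sqrt{44617}$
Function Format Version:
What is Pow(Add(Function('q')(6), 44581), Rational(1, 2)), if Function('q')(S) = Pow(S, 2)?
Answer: Pow(44617, Rational(1, 2)) ≈ 211.23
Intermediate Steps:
Pow(Add(Function('q')(6), 44581), Rational(1, 2)) = Pow(Add(Pow(6, 2), 44581), Rational(1, 2)) = Pow(Add(36, 44581), Rational(1, 2)) = Pow(44617, Rational(1, 2))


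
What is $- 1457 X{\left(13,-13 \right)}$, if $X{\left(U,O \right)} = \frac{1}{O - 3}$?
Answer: $\frac{1457}{16} \approx 91.063$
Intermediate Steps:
$X{\left(U,O \right)} = \frac{1}{-3 + O}$
$- 1457 X{\left(13,-13 \right)} = - \frac{1457}{-3 - 13} = - \frac{1457}{-16} = \left(-1457\right) \left(- \frac{1}{16}\right) = \frac{1457}{16}$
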